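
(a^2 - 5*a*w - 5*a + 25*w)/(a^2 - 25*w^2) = (a - 5)/(a + 5*w)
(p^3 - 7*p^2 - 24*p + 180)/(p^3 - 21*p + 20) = (p^2 - 12*p + 36)/(p^2 - 5*p + 4)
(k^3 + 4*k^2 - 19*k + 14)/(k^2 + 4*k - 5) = (k^2 + 5*k - 14)/(k + 5)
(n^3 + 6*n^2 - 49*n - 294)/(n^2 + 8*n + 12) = (n^2 - 49)/(n + 2)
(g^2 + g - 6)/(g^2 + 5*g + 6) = (g - 2)/(g + 2)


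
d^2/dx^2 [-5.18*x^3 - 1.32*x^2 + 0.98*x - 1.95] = -31.08*x - 2.64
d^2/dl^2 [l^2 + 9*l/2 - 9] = 2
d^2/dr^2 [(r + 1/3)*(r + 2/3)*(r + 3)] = 6*r + 8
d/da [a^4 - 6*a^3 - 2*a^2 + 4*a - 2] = 4*a^3 - 18*a^2 - 4*a + 4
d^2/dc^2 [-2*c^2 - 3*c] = -4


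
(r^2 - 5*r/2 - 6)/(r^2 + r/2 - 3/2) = (r - 4)/(r - 1)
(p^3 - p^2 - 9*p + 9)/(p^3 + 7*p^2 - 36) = (p^2 - 4*p + 3)/(p^2 + 4*p - 12)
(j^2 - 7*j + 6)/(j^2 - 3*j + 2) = (j - 6)/(j - 2)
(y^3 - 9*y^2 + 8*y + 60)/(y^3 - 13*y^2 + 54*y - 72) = (y^2 - 3*y - 10)/(y^2 - 7*y + 12)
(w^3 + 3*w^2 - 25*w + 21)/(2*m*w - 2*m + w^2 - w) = (w^2 + 4*w - 21)/(2*m + w)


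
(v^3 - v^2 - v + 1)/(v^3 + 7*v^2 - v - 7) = (v - 1)/(v + 7)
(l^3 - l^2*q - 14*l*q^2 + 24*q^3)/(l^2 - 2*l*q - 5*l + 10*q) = (l^2 + l*q - 12*q^2)/(l - 5)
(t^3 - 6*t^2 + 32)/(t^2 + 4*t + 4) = (t^2 - 8*t + 16)/(t + 2)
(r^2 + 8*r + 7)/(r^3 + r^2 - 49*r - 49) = 1/(r - 7)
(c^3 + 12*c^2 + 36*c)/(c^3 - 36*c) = (c + 6)/(c - 6)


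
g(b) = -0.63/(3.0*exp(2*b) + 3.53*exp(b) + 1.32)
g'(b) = -0.63*(-6.0*exp(2*b) - 3.53*exp(b))/(3.0*exp(2*b) + 3.53*exp(b) + 1.32)^2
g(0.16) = -0.07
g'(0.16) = 0.08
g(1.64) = -0.01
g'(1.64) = 0.01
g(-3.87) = -0.45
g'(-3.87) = 0.02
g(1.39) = -0.01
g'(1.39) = 0.02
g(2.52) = -0.00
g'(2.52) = 0.00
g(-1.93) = -0.33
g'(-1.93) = 0.11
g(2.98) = -0.00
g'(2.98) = 0.00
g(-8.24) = -0.48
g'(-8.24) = 0.00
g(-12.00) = -0.48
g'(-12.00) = 0.00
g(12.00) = 0.00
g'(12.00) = 0.00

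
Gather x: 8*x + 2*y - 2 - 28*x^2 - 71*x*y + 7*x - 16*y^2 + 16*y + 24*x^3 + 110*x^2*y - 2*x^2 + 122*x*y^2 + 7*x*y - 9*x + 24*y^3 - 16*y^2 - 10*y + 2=24*x^3 + x^2*(110*y - 30) + x*(122*y^2 - 64*y + 6) + 24*y^3 - 32*y^2 + 8*y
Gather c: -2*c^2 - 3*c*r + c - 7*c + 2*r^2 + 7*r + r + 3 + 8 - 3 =-2*c^2 + c*(-3*r - 6) + 2*r^2 + 8*r + 8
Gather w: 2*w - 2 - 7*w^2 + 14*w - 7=-7*w^2 + 16*w - 9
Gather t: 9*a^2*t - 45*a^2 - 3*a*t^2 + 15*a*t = -45*a^2 - 3*a*t^2 + t*(9*a^2 + 15*a)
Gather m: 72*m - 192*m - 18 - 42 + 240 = 180 - 120*m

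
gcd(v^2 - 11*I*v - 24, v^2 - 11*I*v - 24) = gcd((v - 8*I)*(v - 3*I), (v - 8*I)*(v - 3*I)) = v^2 - 11*I*v - 24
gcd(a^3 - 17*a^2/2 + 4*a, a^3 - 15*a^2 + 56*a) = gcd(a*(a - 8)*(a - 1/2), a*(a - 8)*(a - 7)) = a^2 - 8*a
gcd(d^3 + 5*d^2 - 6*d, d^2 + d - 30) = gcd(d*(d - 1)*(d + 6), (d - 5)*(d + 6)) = d + 6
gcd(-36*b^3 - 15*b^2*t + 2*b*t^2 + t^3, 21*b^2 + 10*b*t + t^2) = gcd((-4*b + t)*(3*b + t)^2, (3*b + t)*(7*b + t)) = 3*b + t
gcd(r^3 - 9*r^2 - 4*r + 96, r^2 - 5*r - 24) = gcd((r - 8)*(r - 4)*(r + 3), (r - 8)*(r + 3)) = r^2 - 5*r - 24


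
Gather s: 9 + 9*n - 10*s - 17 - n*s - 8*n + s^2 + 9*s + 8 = n + s^2 + s*(-n - 1)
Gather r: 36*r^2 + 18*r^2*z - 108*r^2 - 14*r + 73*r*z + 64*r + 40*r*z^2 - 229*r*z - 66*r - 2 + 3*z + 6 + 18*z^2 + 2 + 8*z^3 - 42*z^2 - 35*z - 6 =r^2*(18*z - 72) + r*(40*z^2 - 156*z - 16) + 8*z^3 - 24*z^2 - 32*z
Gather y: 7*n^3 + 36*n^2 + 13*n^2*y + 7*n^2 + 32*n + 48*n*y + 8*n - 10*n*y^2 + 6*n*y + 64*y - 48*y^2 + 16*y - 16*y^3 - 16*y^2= 7*n^3 + 43*n^2 + 40*n - 16*y^3 + y^2*(-10*n - 64) + y*(13*n^2 + 54*n + 80)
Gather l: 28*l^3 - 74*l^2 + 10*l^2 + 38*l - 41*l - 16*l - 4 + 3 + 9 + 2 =28*l^3 - 64*l^2 - 19*l + 10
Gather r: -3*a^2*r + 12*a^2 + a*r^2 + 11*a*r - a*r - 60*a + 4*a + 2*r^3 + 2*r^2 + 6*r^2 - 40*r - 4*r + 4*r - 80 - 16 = 12*a^2 - 56*a + 2*r^3 + r^2*(a + 8) + r*(-3*a^2 + 10*a - 40) - 96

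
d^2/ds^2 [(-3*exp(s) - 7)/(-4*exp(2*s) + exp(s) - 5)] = (48*exp(4*s) + 460*exp(3*s) - 444*exp(2*s) - 538*exp(s) + 110)*exp(s)/(64*exp(6*s) - 48*exp(5*s) + 252*exp(4*s) - 121*exp(3*s) + 315*exp(2*s) - 75*exp(s) + 125)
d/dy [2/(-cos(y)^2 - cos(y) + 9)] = -2*(2*cos(y) + 1)*sin(y)/(cos(y)^2 + cos(y) - 9)^2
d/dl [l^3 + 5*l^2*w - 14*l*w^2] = 3*l^2 + 10*l*w - 14*w^2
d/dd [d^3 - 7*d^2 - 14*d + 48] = 3*d^2 - 14*d - 14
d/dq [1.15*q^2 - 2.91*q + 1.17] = 2.3*q - 2.91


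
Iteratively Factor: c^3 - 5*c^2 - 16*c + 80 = (c + 4)*(c^2 - 9*c + 20) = (c - 4)*(c + 4)*(c - 5)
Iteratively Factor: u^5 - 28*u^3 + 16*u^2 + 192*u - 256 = (u - 2)*(u^4 + 2*u^3 - 24*u^2 - 32*u + 128) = (u - 2)*(u + 4)*(u^3 - 2*u^2 - 16*u + 32) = (u - 4)*(u - 2)*(u + 4)*(u^2 + 2*u - 8) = (u - 4)*(u - 2)*(u + 4)^2*(u - 2)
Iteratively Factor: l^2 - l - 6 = (l + 2)*(l - 3)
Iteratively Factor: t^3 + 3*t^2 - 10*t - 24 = (t - 3)*(t^2 + 6*t + 8) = (t - 3)*(t + 2)*(t + 4)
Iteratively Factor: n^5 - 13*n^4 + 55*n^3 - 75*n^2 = (n - 5)*(n^4 - 8*n^3 + 15*n^2) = (n - 5)*(n - 3)*(n^3 - 5*n^2) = n*(n - 5)*(n - 3)*(n^2 - 5*n) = n^2*(n - 5)*(n - 3)*(n - 5)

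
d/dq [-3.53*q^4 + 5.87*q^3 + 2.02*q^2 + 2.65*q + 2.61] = -14.12*q^3 + 17.61*q^2 + 4.04*q + 2.65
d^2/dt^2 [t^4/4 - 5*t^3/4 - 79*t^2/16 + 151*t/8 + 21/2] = 3*t^2 - 15*t/2 - 79/8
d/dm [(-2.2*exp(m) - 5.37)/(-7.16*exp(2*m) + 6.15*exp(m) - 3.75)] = (-15.752*exp(2*m) - 76.8984*exp(m) + 41.2755)*exp(m)/(51.2656*exp(4*m) - 88.068*exp(3*m) + 91.5225*exp(2*m) - 46.125*exp(m) + 14.0625)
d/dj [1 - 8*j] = -8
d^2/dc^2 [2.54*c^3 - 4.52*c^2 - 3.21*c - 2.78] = 15.24*c - 9.04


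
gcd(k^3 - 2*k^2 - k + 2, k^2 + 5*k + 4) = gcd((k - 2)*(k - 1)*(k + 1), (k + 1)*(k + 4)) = k + 1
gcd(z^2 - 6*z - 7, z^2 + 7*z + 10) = 1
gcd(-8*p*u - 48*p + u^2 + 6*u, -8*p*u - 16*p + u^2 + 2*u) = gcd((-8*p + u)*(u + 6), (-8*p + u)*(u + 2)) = 8*p - u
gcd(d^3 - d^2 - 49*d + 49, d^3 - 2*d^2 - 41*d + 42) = d^2 - 8*d + 7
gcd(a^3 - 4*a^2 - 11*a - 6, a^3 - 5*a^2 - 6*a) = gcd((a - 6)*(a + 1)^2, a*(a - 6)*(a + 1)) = a^2 - 5*a - 6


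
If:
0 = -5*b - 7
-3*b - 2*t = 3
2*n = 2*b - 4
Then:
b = -7/5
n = -17/5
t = 3/5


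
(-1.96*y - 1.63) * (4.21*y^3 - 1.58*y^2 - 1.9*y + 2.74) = -8.2516*y^4 - 3.7655*y^3 + 6.2994*y^2 - 2.2734*y - 4.4662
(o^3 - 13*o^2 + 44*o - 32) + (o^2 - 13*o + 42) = o^3 - 12*o^2 + 31*o + 10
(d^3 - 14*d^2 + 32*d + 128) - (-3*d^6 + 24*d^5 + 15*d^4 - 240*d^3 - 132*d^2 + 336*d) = 3*d^6 - 24*d^5 - 15*d^4 + 241*d^3 + 118*d^2 - 304*d + 128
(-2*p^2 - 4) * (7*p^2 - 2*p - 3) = -14*p^4 + 4*p^3 - 22*p^2 + 8*p + 12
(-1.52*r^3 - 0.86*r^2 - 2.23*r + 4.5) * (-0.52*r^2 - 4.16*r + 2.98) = 0.7904*r^5 + 6.7704*r^4 + 0.2076*r^3 + 4.374*r^2 - 25.3654*r + 13.41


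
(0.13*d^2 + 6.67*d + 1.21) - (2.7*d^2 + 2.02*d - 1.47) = -2.57*d^2 + 4.65*d + 2.68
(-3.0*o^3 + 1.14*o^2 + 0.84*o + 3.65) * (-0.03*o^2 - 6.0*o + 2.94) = 0.09*o^5 + 17.9658*o^4 - 15.6852*o^3 - 1.7979*o^2 - 19.4304*o + 10.731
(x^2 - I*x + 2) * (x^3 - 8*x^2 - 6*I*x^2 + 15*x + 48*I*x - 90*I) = x^5 - 8*x^4 - 7*I*x^4 + 11*x^3 + 56*I*x^3 + 32*x^2 - 117*I*x^2 - 60*x + 96*I*x - 180*I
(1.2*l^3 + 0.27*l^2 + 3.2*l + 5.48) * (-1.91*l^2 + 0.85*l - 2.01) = -2.292*l^5 + 0.5043*l^4 - 8.2945*l^3 - 8.2895*l^2 - 1.774*l - 11.0148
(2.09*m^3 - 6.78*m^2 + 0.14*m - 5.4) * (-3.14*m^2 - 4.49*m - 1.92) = -6.5626*m^5 + 11.9051*m^4 + 25.9898*m^3 + 29.345*m^2 + 23.9772*m + 10.368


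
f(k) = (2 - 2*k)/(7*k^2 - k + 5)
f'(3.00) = 0.01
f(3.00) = -0.06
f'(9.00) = 0.00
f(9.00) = -0.03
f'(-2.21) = 0.07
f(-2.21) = 0.16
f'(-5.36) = 0.01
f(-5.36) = 0.06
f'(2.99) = 0.01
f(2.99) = -0.06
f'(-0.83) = 0.22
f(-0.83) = 0.34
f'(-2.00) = 0.08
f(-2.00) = 0.17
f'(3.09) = 0.01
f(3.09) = -0.06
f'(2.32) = 0.00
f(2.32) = -0.07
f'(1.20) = -0.11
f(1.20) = -0.03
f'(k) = (1 - 14*k)*(2 - 2*k)/(7*k^2 - k + 5)^2 - 2/(7*k^2 - k + 5)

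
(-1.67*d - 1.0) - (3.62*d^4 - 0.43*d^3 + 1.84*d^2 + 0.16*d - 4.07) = -3.62*d^4 + 0.43*d^3 - 1.84*d^2 - 1.83*d + 3.07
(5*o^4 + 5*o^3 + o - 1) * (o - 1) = 5*o^5 - 5*o^3 + o^2 - 2*o + 1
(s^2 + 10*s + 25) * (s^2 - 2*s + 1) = s^4 + 8*s^3 + 6*s^2 - 40*s + 25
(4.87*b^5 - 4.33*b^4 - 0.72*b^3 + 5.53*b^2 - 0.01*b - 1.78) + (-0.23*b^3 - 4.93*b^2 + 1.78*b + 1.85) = 4.87*b^5 - 4.33*b^4 - 0.95*b^3 + 0.600000000000001*b^2 + 1.77*b + 0.0700000000000001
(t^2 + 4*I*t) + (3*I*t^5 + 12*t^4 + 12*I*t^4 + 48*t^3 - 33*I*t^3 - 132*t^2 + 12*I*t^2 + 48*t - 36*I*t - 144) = 3*I*t^5 + 12*t^4 + 12*I*t^4 + 48*t^3 - 33*I*t^3 - 131*t^2 + 12*I*t^2 + 48*t - 32*I*t - 144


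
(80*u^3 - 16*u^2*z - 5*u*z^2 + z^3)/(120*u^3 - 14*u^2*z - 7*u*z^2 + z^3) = (-4*u + z)/(-6*u + z)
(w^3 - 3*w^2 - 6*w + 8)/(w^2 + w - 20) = (w^2 + w - 2)/(w + 5)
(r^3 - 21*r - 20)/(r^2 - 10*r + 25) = (r^2 + 5*r + 4)/(r - 5)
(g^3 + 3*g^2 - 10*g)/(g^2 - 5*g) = (g^2 + 3*g - 10)/(g - 5)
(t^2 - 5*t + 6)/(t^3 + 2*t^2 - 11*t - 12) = (t - 2)/(t^2 + 5*t + 4)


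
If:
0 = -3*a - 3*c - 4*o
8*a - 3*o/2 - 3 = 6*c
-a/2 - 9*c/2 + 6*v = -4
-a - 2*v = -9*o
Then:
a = 250/911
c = -278/2733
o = -118/911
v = -656/911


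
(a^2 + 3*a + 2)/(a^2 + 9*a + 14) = (a + 1)/(a + 7)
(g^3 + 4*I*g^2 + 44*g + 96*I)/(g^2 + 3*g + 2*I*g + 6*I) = (g^2 + 2*I*g + 48)/(g + 3)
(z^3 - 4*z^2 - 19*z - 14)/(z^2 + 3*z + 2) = z - 7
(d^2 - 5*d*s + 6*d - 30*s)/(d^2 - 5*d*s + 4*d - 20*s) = (d + 6)/(d + 4)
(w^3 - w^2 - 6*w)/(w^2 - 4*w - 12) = w*(w - 3)/(w - 6)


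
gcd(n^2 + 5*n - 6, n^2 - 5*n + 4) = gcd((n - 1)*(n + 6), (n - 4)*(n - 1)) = n - 1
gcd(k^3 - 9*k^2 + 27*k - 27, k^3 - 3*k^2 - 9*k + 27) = k^2 - 6*k + 9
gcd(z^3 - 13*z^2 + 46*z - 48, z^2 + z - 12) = z - 3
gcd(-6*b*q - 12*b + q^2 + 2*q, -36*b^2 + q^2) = -6*b + q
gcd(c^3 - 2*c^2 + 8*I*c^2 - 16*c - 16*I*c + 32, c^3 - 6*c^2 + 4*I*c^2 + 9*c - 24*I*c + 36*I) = c + 4*I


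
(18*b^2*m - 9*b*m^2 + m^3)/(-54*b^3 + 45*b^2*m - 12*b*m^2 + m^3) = -m/(3*b - m)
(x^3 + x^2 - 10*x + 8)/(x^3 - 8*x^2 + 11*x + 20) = (x^3 + x^2 - 10*x + 8)/(x^3 - 8*x^2 + 11*x + 20)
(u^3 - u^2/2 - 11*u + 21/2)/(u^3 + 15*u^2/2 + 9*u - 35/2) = (u - 3)/(u + 5)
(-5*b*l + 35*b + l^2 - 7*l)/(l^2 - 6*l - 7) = (-5*b + l)/(l + 1)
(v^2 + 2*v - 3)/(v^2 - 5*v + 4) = (v + 3)/(v - 4)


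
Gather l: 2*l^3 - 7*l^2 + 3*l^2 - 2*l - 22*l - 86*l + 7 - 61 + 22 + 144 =2*l^3 - 4*l^2 - 110*l + 112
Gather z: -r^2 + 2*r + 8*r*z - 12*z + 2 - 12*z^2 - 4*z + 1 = -r^2 + 2*r - 12*z^2 + z*(8*r - 16) + 3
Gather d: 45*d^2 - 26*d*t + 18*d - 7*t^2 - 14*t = 45*d^2 + d*(18 - 26*t) - 7*t^2 - 14*t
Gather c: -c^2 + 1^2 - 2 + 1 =-c^2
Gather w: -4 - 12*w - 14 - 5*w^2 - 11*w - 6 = -5*w^2 - 23*w - 24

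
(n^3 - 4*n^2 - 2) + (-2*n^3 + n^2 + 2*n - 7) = -n^3 - 3*n^2 + 2*n - 9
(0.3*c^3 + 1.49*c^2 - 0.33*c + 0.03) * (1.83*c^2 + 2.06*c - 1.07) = 0.549*c^5 + 3.3447*c^4 + 2.1445*c^3 - 2.2192*c^2 + 0.4149*c - 0.0321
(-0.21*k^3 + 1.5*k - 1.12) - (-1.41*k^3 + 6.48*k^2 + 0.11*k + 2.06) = 1.2*k^3 - 6.48*k^2 + 1.39*k - 3.18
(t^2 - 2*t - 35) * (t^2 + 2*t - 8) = t^4 - 47*t^2 - 54*t + 280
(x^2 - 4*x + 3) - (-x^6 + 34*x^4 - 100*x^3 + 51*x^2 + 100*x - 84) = x^6 - 34*x^4 + 100*x^3 - 50*x^2 - 104*x + 87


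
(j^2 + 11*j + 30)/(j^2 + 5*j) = (j + 6)/j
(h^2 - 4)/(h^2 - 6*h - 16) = (h - 2)/(h - 8)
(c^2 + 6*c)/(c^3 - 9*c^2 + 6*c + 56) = c*(c + 6)/(c^3 - 9*c^2 + 6*c + 56)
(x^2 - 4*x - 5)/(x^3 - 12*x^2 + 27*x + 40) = 1/(x - 8)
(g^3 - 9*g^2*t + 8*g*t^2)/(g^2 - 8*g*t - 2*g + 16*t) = g*(g - t)/(g - 2)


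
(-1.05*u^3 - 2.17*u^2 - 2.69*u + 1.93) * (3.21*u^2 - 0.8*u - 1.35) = -3.3705*u^5 - 6.1257*u^4 - 5.4814*u^3 + 11.2768*u^2 + 2.0875*u - 2.6055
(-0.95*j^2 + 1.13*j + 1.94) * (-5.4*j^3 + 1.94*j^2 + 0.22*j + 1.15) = 5.13*j^5 - 7.945*j^4 - 8.4928*j^3 + 2.9197*j^2 + 1.7263*j + 2.231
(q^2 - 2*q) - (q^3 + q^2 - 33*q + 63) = -q^3 + 31*q - 63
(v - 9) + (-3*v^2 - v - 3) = -3*v^2 - 12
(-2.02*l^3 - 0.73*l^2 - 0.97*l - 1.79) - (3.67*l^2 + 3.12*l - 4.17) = -2.02*l^3 - 4.4*l^2 - 4.09*l + 2.38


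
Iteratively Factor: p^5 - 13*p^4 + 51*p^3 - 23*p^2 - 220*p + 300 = (p + 2)*(p^4 - 15*p^3 + 81*p^2 - 185*p + 150) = (p - 2)*(p + 2)*(p^3 - 13*p^2 + 55*p - 75) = (p - 5)*(p - 2)*(p + 2)*(p^2 - 8*p + 15) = (p - 5)*(p - 3)*(p - 2)*(p + 2)*(p - 5)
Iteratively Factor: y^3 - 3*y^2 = (y)*(y^2 - 3*y) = y*(y - 3)*(y)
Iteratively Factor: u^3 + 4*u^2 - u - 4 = (u + 4)*(u^2 - 1) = (u + 1)*(u + 4)*(u - 1)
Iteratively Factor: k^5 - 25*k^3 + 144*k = (k - 4)*(k^4 + 4*k^3 - 9*k^2 - 36*k) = k*(k - 4)*(k^3 + 4*k^2 - 9*k - 36) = k*(k - 4)*(k - 3)*(k^2 + 7*k + 12) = k*(k - 4)*(k - 3)*(k + 3)*(k + 4)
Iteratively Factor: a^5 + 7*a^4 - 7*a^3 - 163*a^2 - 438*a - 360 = (a + 3)*(a^4 + 4*a^3 - 19*a^2 - 106*a - 120) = (a - 5)*(a + 3)*(a^3 + 9*a^2 + 26*a + 24) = (a - 5)*(a + 3)^2*(a^2 + 6*a + 8) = (a - 5)*(a + 3)^2*(a + 4)*(a + 2)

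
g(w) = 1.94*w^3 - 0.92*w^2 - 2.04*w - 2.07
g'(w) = 5.82*w^2 - 1.84*w - 2.04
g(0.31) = -2.73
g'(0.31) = -2.05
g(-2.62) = -37.93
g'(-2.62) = 42.73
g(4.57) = 154.55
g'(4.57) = 111.10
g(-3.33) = -77.12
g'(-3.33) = 68.62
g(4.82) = 183.96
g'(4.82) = 124.30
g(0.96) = -3.16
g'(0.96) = 1.56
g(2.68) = 23.20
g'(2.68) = 34.83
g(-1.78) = -12.29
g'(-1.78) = 19.68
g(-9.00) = -1472.49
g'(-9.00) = 485.94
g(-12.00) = -3462.39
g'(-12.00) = 858.12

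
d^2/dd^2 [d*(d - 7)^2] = 6*d - 28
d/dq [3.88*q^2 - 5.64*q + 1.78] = 7.76*q - 5.64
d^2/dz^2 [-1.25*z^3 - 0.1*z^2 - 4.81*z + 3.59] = -7.5*z - 0.2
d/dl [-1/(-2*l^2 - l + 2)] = (-4*l - 1)/(2*l^2 + l - 2)^2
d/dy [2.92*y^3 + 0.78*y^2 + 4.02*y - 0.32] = 8.76*y^2 + 1.56*y + 4.02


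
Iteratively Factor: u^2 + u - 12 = (u + 4)*(u - 3)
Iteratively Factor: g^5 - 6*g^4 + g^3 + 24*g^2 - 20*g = (g + 2)*(g^4 - 8*g^3 + 17*g^2 - 10*g) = (g - 1)*(g + 2)*(g^3 - 7*g^2 + 10*g) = (g - 5)*(g - 1)*(g + 2)*(g^2 - 2*g) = (g - 5)*(g - 2)*(g - 1)*(g + 2)*(g)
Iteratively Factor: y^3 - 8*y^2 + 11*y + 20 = (y - 4)*(y^2 - 4*y - 5) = (y - 4)*(y + 1)*(y - 5)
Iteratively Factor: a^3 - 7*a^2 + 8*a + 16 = (a - 4)*(a^2 - 3*a - 4) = (a - 4)*(a + 1)*(a - 4)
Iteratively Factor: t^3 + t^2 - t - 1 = (t - 1)*(t^2 + 2*t + 1) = (t - 1)*(t + 1)*(t + 1)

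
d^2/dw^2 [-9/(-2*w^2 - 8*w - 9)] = 36*(-2*w^2 - 8*w + 8*(w + 2)^2 - 9)/(2*w^2 + 8*w + 9)^3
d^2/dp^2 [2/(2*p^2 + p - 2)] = 4*(-4*p^2 - 2*p + (4*p + 1)^2 + 4)/(2*p^2 + p - 2)^3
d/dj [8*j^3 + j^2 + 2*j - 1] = 24*j^2 + 2*j + 2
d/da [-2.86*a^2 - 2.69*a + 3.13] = -5.72*a - 2.69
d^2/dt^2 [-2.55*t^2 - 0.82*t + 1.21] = -5.10000000000000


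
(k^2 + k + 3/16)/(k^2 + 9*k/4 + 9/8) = (4*k + 1)/(2*(2*k + 3))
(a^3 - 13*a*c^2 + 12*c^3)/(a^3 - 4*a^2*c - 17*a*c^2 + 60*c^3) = (a - c)/(a - 5*c)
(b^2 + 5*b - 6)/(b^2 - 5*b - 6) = (-b^2 - 5*b + 6)/(-b^2 + 5*b + 6)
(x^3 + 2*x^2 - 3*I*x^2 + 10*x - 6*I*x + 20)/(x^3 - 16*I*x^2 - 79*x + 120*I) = (x^2 + 2*x*(1 + I) + 4*I)/(x^2 - 11*I*x - 24)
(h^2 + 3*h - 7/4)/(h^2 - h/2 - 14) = (h - 1/2)/(h - 4)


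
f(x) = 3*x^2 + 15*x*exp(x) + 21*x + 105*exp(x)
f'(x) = 15*x*exp(x) + 6*x + 120*exp(x) + 21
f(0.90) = 312.79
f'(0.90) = 354.76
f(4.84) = 22632.87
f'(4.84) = 24408.04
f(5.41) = 41830.43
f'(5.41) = 45036.95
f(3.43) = 4937.98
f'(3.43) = 5335.38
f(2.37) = 1570.14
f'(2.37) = 1699.20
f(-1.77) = -14.41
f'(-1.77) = 26.30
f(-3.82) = -35.40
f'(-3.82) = -0.55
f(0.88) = 305.77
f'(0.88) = 347.41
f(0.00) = 105.00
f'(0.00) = 141.00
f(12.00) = 46385799.55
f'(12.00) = 48826530.43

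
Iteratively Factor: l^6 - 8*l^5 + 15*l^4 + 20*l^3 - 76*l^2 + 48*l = (l + 2)*(l^5 - 10*l^4 + 35*l^3 - 50*l^2 + 24*l) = l*(l + 2)*(l^4 - 10*l^3 + 35*l^2 - 50*l + 24) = l*(l - 2)*(l + 2)*(l^3 - 8*l^2 + 19*l - 12) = l*(l - 2)*(l - 1)*(l + 2)*(l^2 - 7*l + 12) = l*(l - 4)*(l - 2)*(l - 1)*(l + 2)*(l - 3)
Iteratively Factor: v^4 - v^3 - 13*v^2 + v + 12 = (v - 4)*(v^3 + 3*v^2 - v - 3) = (v - 4)*(v + 1)*(v^2 + 2*v - 3) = (v - 4)*(v - 1)*(v + 1)*(v + 3)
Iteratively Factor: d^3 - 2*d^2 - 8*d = (d)*(d^2 - 2*d - 8) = d*(d - 4)*(d + 2)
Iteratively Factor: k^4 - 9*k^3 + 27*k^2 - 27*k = (k - 3)*(k^3 - 6*k^2 + 9*k) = (k - 3)^2*(k^2 - 3*k) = k*(k - 3)^2*(k - 3)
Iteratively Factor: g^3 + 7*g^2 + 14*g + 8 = (g + 2)*(g^2 + 5*g + 4) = (g + 1)*(g + 2)*(g + 4)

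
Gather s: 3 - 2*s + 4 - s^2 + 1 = -s^2 - 2*s + 8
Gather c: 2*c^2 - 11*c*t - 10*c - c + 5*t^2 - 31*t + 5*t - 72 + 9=2*c^2 + c*(-11*t - 11) + 5*t^2 - 26*t - 63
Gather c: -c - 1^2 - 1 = -c - 2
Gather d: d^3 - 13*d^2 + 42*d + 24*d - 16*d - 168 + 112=d^3 - 13*d^2 + 50*d - 56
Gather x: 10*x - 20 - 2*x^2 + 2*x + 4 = -2*x^2 + 12*x - 16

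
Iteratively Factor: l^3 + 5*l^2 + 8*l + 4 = (l + 1)*(l^2 + 4*l + 4) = (l + 1)*(l + 2)*(l + 2)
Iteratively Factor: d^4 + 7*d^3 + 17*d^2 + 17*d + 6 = (d + 1)*(d^3 + 6*d^2 + 11*d + 6) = (d + 1)*(d + 2)*(d^2 + 4*d + 3) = (d + 1)^2*(d + 2)*(d + 3)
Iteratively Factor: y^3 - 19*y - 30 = (y + 2)*(y^2 - 2*y - 15) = (y - 5)*(y + 2)*(y + 3)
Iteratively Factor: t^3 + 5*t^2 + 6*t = (t + 3)*(t^2 + 2*t) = t*(t + 3)*(t + 2)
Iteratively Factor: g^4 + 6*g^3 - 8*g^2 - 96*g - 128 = (g + 4)*(g^3 + 2*g^2 - 16*g - 32) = (g + 4)^2*(g^2 - 2*g - 8) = (g + 2)*(g + 4)^2*(g - 4)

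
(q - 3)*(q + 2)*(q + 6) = q^3 + 5*q^2 - 12*q - 36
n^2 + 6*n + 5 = (n + 1)*(n + 5)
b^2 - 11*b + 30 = (b - 6)*(b - 5)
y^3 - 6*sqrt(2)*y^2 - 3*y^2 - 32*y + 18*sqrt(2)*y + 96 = (y - 3)*(y - 8*sqrt(2))*(y + 2*sqrt(2))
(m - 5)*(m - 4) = m^2 - 9*m + 20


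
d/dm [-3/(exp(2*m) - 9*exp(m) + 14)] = (6*exp(m) - 27)*exp(m)/(exp(2*m) - 9*exp(m) + 14)^2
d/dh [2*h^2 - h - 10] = 4*h - 1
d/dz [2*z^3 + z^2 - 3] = 2*z*(3*z + 1)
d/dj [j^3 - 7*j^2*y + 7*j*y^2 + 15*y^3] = 3*j^2 - 14*j*y + 7*y^2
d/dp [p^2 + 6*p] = 2*p + 6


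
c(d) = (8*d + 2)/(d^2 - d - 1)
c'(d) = (1 - 2*d)*(8*d + 2)/(d^2 - d - 1)^2 + 8/(d^2 - d - 1)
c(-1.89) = -2.94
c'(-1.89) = -1.36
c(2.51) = 7.91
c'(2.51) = -8.53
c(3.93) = 3.18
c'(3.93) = -1.31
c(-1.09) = -5.26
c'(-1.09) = -6.82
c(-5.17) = -1.27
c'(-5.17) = -0.21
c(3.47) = 3.93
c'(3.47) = -2.03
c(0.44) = -4.43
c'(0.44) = -5.99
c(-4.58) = -1.41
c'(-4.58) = -0.26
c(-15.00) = -0.49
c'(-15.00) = -0.03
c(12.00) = 0.75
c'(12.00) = -0.07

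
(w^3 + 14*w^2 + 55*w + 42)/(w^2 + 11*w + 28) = (w^2 + 7*w + 6)/(w + 4)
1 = 1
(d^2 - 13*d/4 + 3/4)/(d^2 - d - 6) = (d - 1/4)/(d + 2)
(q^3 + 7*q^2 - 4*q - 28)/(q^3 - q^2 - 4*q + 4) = (q + 7)/(q - 1)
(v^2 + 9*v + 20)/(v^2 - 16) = (v + 5)/(v - 4)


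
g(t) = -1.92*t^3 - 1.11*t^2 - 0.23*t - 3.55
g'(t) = -5.76*t^2 - 2.22*t - 0.23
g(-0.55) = -3.44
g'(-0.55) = -0.75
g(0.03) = -3.56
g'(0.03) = -0.30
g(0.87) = -5.85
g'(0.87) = -6.52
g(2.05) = -25.23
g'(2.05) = -28.99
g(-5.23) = 241.96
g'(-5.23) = -146.17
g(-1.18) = -1.67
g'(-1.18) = -5.63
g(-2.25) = 13.22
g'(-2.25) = -24.40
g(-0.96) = -2.65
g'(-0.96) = -3.41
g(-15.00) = 6230.15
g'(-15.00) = -1262.93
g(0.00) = -3.55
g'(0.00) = -0.23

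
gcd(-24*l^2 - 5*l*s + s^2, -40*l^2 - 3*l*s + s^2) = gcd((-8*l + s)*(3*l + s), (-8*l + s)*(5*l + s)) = -8*l + s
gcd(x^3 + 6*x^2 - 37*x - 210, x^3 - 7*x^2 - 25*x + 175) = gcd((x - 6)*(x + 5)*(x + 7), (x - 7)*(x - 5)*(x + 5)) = x + 5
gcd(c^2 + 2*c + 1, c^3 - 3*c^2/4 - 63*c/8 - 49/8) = c + 1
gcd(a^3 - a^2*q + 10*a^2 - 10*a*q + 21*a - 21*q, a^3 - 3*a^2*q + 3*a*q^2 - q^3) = -a + q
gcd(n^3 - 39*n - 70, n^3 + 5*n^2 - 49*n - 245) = n^2 - 2*n - 35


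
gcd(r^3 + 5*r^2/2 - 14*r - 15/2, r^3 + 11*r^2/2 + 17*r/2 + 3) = r + 1/2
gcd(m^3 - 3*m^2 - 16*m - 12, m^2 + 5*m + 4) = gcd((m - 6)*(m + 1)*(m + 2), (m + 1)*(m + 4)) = m + 1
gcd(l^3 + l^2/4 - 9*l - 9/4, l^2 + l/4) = l + 1/4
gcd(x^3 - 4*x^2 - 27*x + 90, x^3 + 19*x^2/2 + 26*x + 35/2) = x + 5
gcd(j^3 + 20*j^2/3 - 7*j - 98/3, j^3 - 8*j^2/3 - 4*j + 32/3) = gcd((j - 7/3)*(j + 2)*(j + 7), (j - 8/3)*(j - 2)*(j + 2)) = j + 2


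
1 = 1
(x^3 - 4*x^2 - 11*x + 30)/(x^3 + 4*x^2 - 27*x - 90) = (x - 2)/(x + 6)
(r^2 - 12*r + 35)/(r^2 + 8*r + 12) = (r^2 - 12*r + 35)/(r^2 + 8*r + 12)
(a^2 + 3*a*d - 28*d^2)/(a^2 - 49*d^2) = (a - 4*d)/(a - 7*d)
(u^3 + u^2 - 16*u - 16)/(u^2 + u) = u - 16/u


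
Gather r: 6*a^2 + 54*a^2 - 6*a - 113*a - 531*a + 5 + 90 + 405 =60*a^2 - 650*a + 500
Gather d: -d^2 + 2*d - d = -d^2 + d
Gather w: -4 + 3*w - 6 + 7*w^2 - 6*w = 7*w^2 - 3*w - 10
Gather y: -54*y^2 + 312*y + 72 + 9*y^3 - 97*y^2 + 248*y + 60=9*y^3 - 151*y^2 + 560*y + 132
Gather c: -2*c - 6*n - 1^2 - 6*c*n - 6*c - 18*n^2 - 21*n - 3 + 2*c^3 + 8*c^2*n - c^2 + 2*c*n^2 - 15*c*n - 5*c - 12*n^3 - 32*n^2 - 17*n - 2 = 2*c^3 + c^2*(8*n - 1) + c*(2*n^2 - 21*n - 13) - 12*n^3 - 50*n^2 - 44*n - 6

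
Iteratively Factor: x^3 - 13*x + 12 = (x - 3)*(x^2 + 3*x - 4) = (x - 3)*(x + 4)*(x - 1)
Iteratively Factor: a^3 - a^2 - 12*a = (a - 4)*(a^2 + 3*a) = (a - 4)*(a + 3)*(a)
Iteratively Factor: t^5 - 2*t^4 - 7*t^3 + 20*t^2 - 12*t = (t)*(t^4 - 2*t^3 - 7*t^2 + 20*t - 12) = t*(t - 2)*(t^3 - 7*t + 6) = t*(t - 2)^2*(t^2 + 2*t - 3) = t*(t - 2)^2*(t - 1)*(t + 3)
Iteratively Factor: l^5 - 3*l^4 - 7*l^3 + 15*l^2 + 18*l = (l - 3)*(l^4 - 7*l^2 - 6*l) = (l - 3)*(l + 1)*(l^3 - l^2 - 6*l) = l*(l - 3)*(l + 1)*(l^2 - l - 6) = l*(l - 3)*(l + 1)*(l + 2)*(l - 3)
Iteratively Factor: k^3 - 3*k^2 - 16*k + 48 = (k - 3)*(k^2 - 16) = (k - 3)*(k + 4)*(k - 4)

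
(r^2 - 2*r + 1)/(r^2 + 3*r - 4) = (r - 1)/(r + 4)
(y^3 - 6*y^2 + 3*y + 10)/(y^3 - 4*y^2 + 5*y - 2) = (y^2 - 4*y - 5)/(y^2 - 2*y + 1)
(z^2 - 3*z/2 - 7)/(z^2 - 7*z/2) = (z + 2)/z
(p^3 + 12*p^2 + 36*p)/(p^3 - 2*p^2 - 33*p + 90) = p*(p + 6)/(p^2 - 8*p + 15)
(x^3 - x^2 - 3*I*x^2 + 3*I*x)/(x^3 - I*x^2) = (x^2 - x - 3*I*x + 3*I)/(x*(x - I))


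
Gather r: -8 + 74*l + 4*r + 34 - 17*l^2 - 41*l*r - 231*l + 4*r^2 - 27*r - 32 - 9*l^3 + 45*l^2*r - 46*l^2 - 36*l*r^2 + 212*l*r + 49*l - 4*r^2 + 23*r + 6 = -9*l^3 - 63*l^2 - 36*l*r^2 - 108*l + r*(45*l^2 + 171*l)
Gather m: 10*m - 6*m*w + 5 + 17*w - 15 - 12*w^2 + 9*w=m*(10 - 6*w) - 12*w^2 + 26*w - 10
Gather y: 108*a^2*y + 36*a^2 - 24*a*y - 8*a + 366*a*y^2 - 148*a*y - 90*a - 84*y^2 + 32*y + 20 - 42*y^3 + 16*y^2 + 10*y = 36*a^2 - 98*a - 42*y^3 + y^2*(366*a - 68) + y*(108*a^2 - 172*a + 42) + 20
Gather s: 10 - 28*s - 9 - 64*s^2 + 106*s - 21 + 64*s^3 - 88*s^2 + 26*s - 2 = 64*s^3 - 152*s^2 + 104*s - 22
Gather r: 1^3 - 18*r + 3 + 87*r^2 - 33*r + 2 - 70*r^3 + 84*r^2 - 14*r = -70*r^3 + 171*r^2 - 65*r + 6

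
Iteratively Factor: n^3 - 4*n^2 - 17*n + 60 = (n - 3)*(n^2 - n - 20) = (n - 3)*(n + 4)*(n - 5)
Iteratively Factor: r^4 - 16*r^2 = (r)*(r^3 - 16*r) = r^2*(r^2 - 16) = r^2*(r - 4)*(r + 4)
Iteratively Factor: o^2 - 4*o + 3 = (o - 3)*(o - 1)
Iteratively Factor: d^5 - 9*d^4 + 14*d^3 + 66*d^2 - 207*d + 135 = (d - 3)*(d^4 - 6*d^3 - 4*d^2 + 54*d - 45) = (d - 5)*(d - 3)*(d^3 - d^2 - 9*d + 9) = (d - 5)*(d - 3)^2*(d^2 + 2*d - 3) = (d - 5)*(d - 3)^2*(d - 1)*(d + 3)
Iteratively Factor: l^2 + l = (l)*(l + 1)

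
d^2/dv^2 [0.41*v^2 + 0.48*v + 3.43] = 0.820000000000000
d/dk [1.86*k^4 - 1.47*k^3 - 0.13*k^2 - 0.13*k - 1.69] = 7.44*k^3 - 4.41*k^2 - 0.26*k - 0.13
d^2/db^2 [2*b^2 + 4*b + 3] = 4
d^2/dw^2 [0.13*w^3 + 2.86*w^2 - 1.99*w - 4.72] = 0.78*w + 5.72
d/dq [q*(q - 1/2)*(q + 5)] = 3*q^2 + 9*q - 5/2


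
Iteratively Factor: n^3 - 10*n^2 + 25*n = (n - 5)*(n^2 - 5*n) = (n - 5)^2*(n)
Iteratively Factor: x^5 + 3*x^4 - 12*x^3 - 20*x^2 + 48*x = (x - 2)*(x^4 + 5*x^3 - 2*x^2 - 24*x) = (x - 2)^2*(x^3 + 7*x^2 + 12*x) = (x - 2)^2*(x + 4)*(x^2 + 3*x) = (x - 2)^2*(x + 3)*(x + 4)*(x)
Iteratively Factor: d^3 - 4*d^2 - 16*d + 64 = (d - 4)*(d^2 - 16) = (d - 4)*(d + 4)*(d - 4)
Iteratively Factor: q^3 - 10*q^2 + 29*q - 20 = (q - 5)*(q^2 - 5*q + 4) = (q - 5)*(q - 1)*(q - 4)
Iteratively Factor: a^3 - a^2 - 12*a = (a - 4)*(a^2 + 3*a) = (a - 4)*(a + 3)*(a)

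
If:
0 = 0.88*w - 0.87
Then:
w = 0.99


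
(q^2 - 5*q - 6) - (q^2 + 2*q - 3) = -7*q - 3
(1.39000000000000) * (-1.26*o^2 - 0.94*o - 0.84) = -1.7514*o^2 - 1.3066*o - 1.1676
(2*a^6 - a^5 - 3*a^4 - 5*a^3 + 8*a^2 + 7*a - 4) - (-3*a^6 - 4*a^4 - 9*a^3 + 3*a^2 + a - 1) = 5*a^6 - a^5 + a^4 + 4*a^3 + 5*a^2 + 6*a - 3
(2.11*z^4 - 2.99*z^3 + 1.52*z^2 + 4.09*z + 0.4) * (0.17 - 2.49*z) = -5.2539*z^5 + 7.8038*z^4 - 4.2931*z^3 - 9.9257*z^2 - 0.3007*z + 0.068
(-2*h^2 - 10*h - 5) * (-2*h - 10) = 4*h^3 + 40*h^2 + 110*h + 50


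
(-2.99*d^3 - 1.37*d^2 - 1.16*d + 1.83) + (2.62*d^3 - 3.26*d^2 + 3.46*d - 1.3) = -0.37*d^3 - 4.63*d^2 + 2.3*d + 0.53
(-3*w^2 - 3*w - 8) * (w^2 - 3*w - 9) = -3*w^4 + 6*w^3 + 28*w^2 + 51*w + 72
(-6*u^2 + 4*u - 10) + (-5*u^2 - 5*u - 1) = -11*u^2 - u - 11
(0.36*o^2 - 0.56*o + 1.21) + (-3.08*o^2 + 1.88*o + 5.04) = -2.72*o^2 + 1.32*o + 6.25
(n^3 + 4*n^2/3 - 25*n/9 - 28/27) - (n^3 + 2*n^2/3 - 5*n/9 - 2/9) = 2*n^2/3 - 20*n/9 - 22/27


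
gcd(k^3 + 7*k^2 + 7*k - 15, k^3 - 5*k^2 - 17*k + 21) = k^2 + 2*k - 3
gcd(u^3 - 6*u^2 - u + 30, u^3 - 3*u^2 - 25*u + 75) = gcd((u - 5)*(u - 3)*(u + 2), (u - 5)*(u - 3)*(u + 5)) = u^2 - 8*u + 15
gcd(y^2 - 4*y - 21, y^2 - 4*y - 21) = y^2 - 4*y - 21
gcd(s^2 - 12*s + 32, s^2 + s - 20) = s - 4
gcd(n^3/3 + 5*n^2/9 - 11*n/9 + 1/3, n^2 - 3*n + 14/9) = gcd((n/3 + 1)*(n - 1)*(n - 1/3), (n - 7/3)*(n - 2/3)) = 1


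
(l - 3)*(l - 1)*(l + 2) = l^3 - 2*l^2 - 5*l + 6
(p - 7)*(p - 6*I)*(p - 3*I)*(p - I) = p^4 - 7*p^3 - 10*I*p^3 - 27*p^2 + 70*I*p^2 + 189*p + 18*I*p - 126*I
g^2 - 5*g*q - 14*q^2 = (g - 7*q)*(g + 2*q)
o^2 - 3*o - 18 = (o - 6)*(o + 3)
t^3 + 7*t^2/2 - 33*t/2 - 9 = (t - 3)*(t + 1/2)*(t + 6)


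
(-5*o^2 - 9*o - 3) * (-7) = 35*o^2 + 63*o + 21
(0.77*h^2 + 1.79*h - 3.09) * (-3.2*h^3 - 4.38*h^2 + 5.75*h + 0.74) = -2.464*h^5 - 9.1006*h^4 + 6.4753*h^3 + 24.3965*h^2 - 16.4429*h - 2.2866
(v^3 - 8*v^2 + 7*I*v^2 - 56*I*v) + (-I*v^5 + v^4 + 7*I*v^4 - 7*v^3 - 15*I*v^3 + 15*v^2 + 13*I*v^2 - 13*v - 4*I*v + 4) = -I*v^5 + v^4 + 7*I*v^4 - 6*v^3 - 15*I*v^3 + 7*v^2 + 20*I*v^2 - 13*v - 60*I*v + 4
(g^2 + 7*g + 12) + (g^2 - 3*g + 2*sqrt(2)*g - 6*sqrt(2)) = 2*g^2 + 2*sqrt(2)*g + 4*g - 6*sqrt(2) + 12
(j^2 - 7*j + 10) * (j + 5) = j^3 - 2*j^2 - 25*j + 50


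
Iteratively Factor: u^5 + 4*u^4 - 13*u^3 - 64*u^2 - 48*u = (u + 3)*(u^4 + u^3 - 16*u^2 - 16*u) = (u - 4)*(u + 3)*(u^3 + 5*u^2 + 4*u) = (u - 4)*(u + 1)*(u + 3)*(u^2 + 4*u) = u*(u - 4)*(u + 1)*(u + 3)*(u + 4)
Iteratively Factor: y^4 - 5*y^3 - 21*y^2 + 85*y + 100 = (y + 1)*(y^3 - 6*y^2 - 15*y + 100) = (y - 5)*(y + 1)*(y^2 - y - 20) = (y - 5)^2*(y + 1)*(y + 4)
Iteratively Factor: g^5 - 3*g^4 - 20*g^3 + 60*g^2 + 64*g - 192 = (g + 4)*(g^4 - 7*g^3 + 8*g^2 + 28*g - 48) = (g - 3)*(g + 4)*(g^3 - 4*g^2 - 4*g + 16) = (g - 3)*(g + 2)*(g + 4)*(g^2 - 6*g + 8) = (g - 4)*(g - 3)*(g + 2)*(g + 4)*(g - 2)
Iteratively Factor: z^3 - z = (z)*(z^2 - 1) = z*(z - 1)*(z + 1)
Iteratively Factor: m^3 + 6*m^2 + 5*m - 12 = (m - 1)*(m^2 + 7*m + 12) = (m - 1)*(m + 3)*(m + 4)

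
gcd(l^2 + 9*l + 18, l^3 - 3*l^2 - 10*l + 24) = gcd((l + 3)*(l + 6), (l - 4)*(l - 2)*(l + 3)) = l + 3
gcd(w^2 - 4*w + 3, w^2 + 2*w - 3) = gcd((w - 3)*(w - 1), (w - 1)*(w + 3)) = w - 1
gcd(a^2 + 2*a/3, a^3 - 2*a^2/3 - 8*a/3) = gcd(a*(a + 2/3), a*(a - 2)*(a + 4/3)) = a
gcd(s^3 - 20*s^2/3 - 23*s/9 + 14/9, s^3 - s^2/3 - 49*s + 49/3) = s^2 - 22*s/3 + 7/3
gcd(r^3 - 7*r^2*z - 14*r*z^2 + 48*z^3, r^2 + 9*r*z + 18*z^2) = r + 3*z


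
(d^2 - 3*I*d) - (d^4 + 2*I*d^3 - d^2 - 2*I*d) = -d^4 - 2*I*d^3 + 2*d^2 - I*d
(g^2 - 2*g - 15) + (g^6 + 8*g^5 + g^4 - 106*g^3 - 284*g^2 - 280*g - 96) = g^6 + 8*g^5 + g^4 - 106*g^3 - 283*g^2 - 282*g - 111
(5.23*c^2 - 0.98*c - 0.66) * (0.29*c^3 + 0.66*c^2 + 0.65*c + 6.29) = 1.5167*c^5 + 3.1676*c^4 + 2.5613*c^3 + 31.8241*c^2 - 6.5932*c - 4.1514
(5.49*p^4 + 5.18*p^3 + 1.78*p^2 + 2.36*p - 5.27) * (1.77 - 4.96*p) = -27.2304*p^5 - 15.9755*p^4 + 0.3398*p^3 - 8.555*p^2 + 30.3164*p - 9.3279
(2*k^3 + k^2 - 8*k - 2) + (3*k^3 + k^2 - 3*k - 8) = 5*k^3 + 2*k^2 - 11*k - 10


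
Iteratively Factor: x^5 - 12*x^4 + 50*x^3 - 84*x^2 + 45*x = (x - 1)*(x^4 - 11*x^3 + 39*x^2 - 45*x) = (x - 3)*(x - 1)*(x^3 - 8*x^2 + 15*x) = (x - 3)^2*(x - 1)*(x^2 - 5*x) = x*(x - 3)^2*(x - 1)*(x - 5)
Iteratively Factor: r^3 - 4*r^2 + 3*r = (r - 1)*(r^2 - 3*r) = r*(r - 1)*(r - 3)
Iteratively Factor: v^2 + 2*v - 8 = (v - 2)*(v + 4)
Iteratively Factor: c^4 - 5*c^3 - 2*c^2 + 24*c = (c)*(c^3 - 5*c^2 - 2*c + 24) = c*(c + 2)*(c^2 - 7*c + 12) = c*(c - 3)*(c + 2)*(c - 4)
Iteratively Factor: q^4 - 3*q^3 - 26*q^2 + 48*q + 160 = (q - 5)*(q^3 + 2*q^2 - 16*q - 32) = (q - 5)*(q - 4)*(q^2 + 6*q + 8) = (q - 5)*(q - 4)*(q + 2)*(q + 4)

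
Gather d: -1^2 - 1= -2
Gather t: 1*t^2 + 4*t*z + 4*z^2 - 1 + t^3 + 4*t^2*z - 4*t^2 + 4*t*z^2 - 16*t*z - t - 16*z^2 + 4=t^3 + t^2*(4*z - 3) + t*(4*z^2 - 12*z - 1) - 12*z^2 + 3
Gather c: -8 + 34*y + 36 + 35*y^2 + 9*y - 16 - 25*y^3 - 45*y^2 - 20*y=-25*y^3 - 10*y^2 + 23*y + 12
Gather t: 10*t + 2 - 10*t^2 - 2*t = -10*t^2 + 8*t + 2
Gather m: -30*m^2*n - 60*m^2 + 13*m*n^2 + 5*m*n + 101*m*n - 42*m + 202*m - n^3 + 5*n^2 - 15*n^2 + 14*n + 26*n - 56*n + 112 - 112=m^2*(-30*n - 60) + m*(13*n^2 + 106*n + 160) - n^3 - 10*n^2 - 16*n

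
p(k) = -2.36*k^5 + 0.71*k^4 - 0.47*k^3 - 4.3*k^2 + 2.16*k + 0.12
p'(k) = -11.8*k^4 + 2.84*k^3 - 1.41*k^2 - 8.6*k + 2.16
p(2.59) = -274.40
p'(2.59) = -511.21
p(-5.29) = 10270.60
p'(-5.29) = -9652.92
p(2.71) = -341.62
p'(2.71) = -611.42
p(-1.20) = -0.51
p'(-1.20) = -18.93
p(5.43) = -10713.61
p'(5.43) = -9889.86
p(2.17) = -118.06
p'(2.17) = -255.77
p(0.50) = 0.04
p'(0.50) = -2.88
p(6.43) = -25014.86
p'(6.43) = -19527.36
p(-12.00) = 602133.24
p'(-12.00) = -249690.00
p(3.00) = -560.76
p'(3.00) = -915.45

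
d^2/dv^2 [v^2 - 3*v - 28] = 2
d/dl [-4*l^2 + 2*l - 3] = 2 - 8*l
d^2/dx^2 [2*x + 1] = 0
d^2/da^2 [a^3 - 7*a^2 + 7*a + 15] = 6*a - 14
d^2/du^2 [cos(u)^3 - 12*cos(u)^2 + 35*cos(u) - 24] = -143*cos(u)/4 + 24*cos(2*u) - 9*cos(3*u)/4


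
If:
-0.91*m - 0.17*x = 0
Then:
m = -0.186813186813187*x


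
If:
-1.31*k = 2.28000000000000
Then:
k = -1.74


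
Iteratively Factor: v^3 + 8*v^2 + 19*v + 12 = (v + 3)*(v^2 + 5*v + 4) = (v + 3)*(v + 4)*(v + 1)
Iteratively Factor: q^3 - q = (q + 1)*(q^2 - q) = (q - 1)*(q + 1)*(q)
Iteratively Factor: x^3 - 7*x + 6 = (x - 2)*(x^2 + 2*x - 3) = (x - 2)*(x - 1)*(x + 3)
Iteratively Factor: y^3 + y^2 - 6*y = (y - 2)*(y^2 + 3*y) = y*(y - 2)*(y + 3)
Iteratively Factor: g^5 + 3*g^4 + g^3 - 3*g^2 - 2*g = (g)*(g^4 + 3*g^3 + g^2 - 3*g - 2) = g*(g + 1)*(g^3 + 2*g^2 - g - 2) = g*(g - 1)*(g + 1)*(g^2 + 3*g + 2) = g*(g - 1)*(g + 1)*(g + 2)*(g + 1)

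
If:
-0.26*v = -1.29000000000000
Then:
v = 4.96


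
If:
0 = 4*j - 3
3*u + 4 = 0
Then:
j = 3/4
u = -4/3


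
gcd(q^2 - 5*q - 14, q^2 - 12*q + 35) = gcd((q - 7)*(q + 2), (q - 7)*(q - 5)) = q - 7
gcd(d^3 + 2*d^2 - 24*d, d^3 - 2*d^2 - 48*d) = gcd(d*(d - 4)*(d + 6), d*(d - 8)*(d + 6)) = d^2 + 6*d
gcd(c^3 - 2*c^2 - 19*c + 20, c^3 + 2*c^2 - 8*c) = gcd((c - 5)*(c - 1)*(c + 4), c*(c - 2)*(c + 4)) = c + 4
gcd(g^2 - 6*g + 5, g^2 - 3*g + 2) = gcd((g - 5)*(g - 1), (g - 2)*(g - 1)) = g - 1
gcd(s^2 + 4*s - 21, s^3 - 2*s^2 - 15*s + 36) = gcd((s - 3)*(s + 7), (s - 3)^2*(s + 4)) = s - 3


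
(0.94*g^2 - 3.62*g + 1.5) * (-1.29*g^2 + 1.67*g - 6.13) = -1.2126*g^4 + 6.2396*g^3 - 13.7426*g^2 + 24.6956*g - 9.195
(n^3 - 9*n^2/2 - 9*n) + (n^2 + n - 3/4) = n^3 - 7*n^2/2 - 8*n - 3/4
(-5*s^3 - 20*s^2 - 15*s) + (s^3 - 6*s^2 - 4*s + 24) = -4*s^3 - 26*s^2 - 19*s + 24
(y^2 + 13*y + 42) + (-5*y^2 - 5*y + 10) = -4*y^2 + 8*y + 52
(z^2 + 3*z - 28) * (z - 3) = z^3 - 37*z + 84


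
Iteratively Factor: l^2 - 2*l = (l - 2)*(l)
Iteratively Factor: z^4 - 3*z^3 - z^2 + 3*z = (z)*(z^3 - 3*z^2 - z + 3) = z*(z - 1)*(z^2 - 2*z - 3) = z*(z - 1)*(z + 1)*(z - 3)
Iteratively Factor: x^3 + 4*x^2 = (x)*(x^2 + 4*x) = x*(x + 4)*(x)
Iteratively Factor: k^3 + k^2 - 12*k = (k + 4)*(k^2 - 3*k) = (k - 3)*(k + 4)*(k)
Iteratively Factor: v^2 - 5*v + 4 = (v - 4)*(v - 1)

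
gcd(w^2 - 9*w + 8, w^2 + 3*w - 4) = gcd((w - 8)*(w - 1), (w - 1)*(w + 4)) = w - 1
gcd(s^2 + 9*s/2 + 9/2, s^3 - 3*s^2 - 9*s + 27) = s + 3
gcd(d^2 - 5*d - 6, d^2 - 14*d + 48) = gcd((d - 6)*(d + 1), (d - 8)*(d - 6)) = d - 6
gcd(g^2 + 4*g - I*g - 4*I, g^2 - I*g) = g - I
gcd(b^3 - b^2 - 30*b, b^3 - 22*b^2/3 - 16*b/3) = b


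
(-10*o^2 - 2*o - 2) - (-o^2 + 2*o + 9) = -9*o^2 - 4*o - 11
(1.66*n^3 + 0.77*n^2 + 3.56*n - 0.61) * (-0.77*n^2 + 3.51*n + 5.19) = -1.2782*n^5 + 5.2337*n^4 + 8.5769*n^3 + 16.9616*n^2 + 16.3353*n - 3.1659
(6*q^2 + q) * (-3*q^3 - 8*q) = -18*q^5 - 3*q^4 - 48*q^3 - 8*q^2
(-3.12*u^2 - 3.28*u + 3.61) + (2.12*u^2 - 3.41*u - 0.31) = -1.0*u^2 - 6.69*u + 3.3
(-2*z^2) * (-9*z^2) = 18*z^4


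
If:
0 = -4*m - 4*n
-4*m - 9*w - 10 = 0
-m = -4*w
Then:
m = -8/5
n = 8/5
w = -2/5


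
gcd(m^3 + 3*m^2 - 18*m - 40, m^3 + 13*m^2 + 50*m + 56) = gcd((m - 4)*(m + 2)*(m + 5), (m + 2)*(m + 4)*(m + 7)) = m + 2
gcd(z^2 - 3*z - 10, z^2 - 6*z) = 1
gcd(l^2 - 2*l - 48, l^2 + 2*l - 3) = 1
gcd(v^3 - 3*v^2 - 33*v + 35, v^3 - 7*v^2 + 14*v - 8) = v - 1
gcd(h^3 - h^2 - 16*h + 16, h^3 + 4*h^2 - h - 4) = h^2 + 3*h - 4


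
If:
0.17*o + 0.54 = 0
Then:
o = -3.18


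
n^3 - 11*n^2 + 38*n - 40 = (n - 5)*(n - 4)*(n - 2)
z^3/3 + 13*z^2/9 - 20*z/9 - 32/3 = (z/3 + 1)*(z - 8/3)*(z + 4)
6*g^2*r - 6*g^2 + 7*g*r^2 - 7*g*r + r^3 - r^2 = (g + r)*(6*g + r)*(r - 1)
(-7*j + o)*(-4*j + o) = 28*j^2 - 11*j*o + o^2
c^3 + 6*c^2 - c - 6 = (c - 1)*(c + 1)*(c + 6)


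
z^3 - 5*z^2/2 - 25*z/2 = z*(z - 5)*(z + 5/2)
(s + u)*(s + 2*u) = s^2 + 3*s*u + 2*u^2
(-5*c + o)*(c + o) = -5*c^2 - 4*c*o + o^2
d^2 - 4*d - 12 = (d - 6)*(d + 2)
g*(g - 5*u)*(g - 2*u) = g^3 - 7*g^2*u + 10*g*u^2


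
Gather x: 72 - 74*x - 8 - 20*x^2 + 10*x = -20*x^2 - 64*x + 64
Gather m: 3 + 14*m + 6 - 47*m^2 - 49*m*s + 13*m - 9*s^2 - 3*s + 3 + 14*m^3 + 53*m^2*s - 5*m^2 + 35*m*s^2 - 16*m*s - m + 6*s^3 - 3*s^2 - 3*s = 14*m^3 + m^2*(53*s - 52) + m*(35*s^2 - 65*s + 26) + 6*s^3 - 12*s^2 - 6*s + 12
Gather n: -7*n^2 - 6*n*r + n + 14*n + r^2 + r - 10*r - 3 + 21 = -7*n^2 + n*(15 - 6*r) + r^2 - 9*r + 18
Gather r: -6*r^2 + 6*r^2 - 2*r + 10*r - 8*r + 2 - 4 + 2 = 0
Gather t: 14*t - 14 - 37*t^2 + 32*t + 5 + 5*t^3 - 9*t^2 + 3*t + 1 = 5*t^3 - 46*t^2 + 49*t - 8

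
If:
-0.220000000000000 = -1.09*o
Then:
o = 0.20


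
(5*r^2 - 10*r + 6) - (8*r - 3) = 5*r^2 - 18*r + 9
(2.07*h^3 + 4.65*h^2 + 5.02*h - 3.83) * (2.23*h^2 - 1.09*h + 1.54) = 4.6161*h^5 + 8.1132*h^4 + 9.3139*h^3 - 6.8517*h^2 + 11.9055*h - 5.8982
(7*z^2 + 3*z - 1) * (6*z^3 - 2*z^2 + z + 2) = 42*z^5 + 4*z^4 - 5*z^3 + 19*z^2 + 5*z - 2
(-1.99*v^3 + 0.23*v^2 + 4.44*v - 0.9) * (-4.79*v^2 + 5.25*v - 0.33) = 9.5321*v^5 - 11.5492*v^4 - 19.4034*v^3 + 27.5451*v^2 - 6.1902*v + 0.297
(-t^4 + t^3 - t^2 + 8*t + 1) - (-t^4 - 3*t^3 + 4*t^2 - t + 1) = 4*t^3 - 5*t^2 + 9*t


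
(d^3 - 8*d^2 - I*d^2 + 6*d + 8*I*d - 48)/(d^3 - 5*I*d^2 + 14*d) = (d^2 - d*(8 + 3*I) + 24*I)/(d*(d - 7*I))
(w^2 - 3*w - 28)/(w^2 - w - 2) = (-w^2 + 3*w + 28)/(-w^2 + w + 2)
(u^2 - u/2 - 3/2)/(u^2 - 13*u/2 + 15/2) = (u + 1)/(u - 5)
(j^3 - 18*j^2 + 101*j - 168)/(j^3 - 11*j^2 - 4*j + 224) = (j - 3)/(j + 4)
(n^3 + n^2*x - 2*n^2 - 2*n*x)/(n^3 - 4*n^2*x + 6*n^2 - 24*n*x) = (n^2 + n*x - 2*n - 2*x)/(n^2 - 4*n*x + 6*n - 24*x)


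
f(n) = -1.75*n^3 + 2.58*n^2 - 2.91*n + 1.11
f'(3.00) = -34.68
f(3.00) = -31.65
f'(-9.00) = -474.60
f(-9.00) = 1512.03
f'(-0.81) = -10.53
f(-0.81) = 6.09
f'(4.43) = -83.08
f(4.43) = -113.29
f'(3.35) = -44.54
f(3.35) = -45.48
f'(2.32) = -19.20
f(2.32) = -13.61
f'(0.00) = -2.91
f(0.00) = 1.11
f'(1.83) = -11.05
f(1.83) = -6.30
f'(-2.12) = -37.44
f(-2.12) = 35.55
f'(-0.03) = -3.07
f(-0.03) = 1.20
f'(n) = -5.25*n^2 + 5.16*n - 2.91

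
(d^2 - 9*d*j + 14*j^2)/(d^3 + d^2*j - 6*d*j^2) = (d - 7*j)/(d*(d + 3*j))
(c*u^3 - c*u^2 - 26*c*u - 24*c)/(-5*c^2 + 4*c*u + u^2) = c*(u^3 - u^2 - 26*u - 24)/(-5*c^2 + 4*c*u + u^2)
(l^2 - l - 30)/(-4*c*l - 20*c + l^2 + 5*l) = (6 - l)/(4*c - l)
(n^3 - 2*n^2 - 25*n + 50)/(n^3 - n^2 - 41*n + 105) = (n^2 + 3*n - 10)/(n^2 + 4*n - 21)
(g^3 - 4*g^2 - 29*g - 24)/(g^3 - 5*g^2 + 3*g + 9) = (g^2 - 5*g - 24)/(g^2 - 6*g + 9)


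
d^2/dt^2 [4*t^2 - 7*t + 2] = 8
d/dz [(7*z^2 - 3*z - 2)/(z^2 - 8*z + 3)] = (-53*z^2 + 46*z - 25)/(z^4 - 16*z^3 + 70*z^2 - 48*z + 9)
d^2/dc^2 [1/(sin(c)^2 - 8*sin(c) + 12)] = 2*(-2*sin(c)^4 + 12*sin(c)^3 - 5*sin(c)^2 - 72*sin(c) + 52)/(sin(c)^2 - 8*sin(c) + 12)^3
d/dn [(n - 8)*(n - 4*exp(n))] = n - (n - 8)*(4*exp(n) - 1) - 4*exp(n)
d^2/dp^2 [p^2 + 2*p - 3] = 2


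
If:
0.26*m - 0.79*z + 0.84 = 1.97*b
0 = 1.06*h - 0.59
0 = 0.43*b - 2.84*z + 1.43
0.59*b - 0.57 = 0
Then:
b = 0.97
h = 0.56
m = 6.06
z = 0.65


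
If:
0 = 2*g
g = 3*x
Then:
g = 0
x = 0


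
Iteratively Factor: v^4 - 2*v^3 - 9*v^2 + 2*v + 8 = (v - 1)*(v^3 - v^2 - 10*v - 8) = (v - 1)*(v + 2)*(v^2 - 3*v - 4) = (v - 1)*(v + 1)*(v + 2)*(v - 4)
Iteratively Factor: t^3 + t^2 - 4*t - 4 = (t - 2)*(t^2 + 3*t + 2) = (t - 2)*(t + 1)*(t + 2)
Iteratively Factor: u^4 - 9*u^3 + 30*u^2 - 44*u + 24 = (u - 2)*(u^3 - 7*u^2 + 16*u - 12) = (u - 2)^2*(u^2 - 5*u + 6) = (u - 3)*(u - 2)^2*(u - 2)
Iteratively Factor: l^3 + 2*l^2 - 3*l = (l - 1)*(l^2 + 3*l) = (l - 1)*(l + 3)*(l)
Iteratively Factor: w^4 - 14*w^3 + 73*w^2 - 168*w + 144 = (w - 4)*(w^3 - 10*w^2 + 33*w - 36) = (w - 4)^2*(w^2 - 6*w + 9) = (w - 4)^2*(w - 3)*(w - 3)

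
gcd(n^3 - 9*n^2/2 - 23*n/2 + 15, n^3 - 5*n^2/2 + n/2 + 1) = n - 1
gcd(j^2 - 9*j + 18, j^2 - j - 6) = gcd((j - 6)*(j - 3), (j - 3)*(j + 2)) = j - 3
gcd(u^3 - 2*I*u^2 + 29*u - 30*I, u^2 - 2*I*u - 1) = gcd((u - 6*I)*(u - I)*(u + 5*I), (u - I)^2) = u - I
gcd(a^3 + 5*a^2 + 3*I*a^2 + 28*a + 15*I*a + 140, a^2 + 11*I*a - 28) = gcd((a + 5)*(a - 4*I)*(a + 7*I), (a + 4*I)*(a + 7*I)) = a + 7*I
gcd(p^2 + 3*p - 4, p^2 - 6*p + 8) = 1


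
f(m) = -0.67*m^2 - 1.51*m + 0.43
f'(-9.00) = 10.55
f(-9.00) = -40.25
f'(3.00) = -5.53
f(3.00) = -10.13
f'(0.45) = -2.11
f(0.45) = -0.39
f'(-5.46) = 5.81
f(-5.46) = -11.30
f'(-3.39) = 3.03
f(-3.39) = -2.15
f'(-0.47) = -0.88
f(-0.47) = 0.99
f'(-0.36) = -1.03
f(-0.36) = 0.89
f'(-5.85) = 6.33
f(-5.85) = -13.67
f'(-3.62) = 3.34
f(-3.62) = -2.88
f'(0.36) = -1.99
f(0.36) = -0.20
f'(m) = -1.34*m - 1.51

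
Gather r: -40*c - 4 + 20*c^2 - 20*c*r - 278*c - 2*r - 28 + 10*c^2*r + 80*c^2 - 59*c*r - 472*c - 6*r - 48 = 100*c^2 - 790*c + r*(10*c^2 - 79*c - 8) - 80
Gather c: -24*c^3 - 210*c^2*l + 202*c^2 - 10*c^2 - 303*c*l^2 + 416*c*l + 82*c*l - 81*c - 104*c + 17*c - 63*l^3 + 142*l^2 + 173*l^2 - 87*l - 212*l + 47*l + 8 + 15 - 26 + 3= -24*c^3 + c^2*(192 - 210*l) + c*(-303*l^2 + 498*l - 168) - 63*l^3 + 315*l^2 - 252*l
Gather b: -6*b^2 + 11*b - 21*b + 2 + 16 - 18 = -6*b^2 - 10*b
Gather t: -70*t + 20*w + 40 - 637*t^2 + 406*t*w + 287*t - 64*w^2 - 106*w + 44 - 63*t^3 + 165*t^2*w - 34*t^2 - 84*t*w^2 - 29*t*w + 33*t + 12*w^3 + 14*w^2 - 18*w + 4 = -63*t^3 + t^2*(165*w - 671) + t*(-84*w^2 + 377*w + 250) + 12*w^3 - 50*w^2 - 104*w + 88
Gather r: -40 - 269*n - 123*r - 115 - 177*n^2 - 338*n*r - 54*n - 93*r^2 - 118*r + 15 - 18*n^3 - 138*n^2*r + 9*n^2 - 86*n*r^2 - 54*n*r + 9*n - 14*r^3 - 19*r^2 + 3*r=-18*n^3 - 168*n^2 - 314*n - 14*r^3 + r^2*(-86*n - 112) + r*(-138*n^2 - 392*n - 238) - 140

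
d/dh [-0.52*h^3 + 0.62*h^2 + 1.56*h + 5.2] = -1.56*h^2 + 1.24*h + 1.56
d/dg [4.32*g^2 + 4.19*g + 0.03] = 8.64*g + 4.19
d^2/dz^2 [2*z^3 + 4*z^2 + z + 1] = 12*z + 8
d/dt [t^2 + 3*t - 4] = 2*t + 3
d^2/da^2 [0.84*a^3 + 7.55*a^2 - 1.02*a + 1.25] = 5.04*a + 15.1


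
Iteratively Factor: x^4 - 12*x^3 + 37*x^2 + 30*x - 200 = (x - 5)*(x^3 - 7*x^2 + 2*x + 40) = (x - 5)^2*(x^2 - 2*x - 8) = (x - 5)^2*(x - 4)*(x + 2)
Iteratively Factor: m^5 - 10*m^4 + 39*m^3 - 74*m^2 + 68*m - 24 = (m - 3)*(m^4 - 7*m^3 + 18*m^2 - 20*m + 8) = (m - 3)*(m - 2)*(m^3 - 5*m^2 + 8*m - 4) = (m - 3)*(m - 2)^2*(m^2 - 3*m + 2) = (m - 3)*(m - 2)^2*(m - 1)*(m - 2)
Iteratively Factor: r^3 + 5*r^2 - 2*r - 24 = (r - 2)*(r^2 + 7*r + 12) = (r - 2)*(r + 3)*(r + 4)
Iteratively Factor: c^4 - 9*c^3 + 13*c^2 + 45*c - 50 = (c - 5)*(c^3 - 4*c^2 - 7*c + 10) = (c - 5)^2*(c^2 + c - 2) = (c - 5)^2*(c + 2)*(c - 1)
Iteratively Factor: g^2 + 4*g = (g + 4)*(g)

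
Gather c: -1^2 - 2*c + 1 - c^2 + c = -c^2 - c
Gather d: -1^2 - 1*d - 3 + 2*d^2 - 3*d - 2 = 2*d^2 - 4*d - 6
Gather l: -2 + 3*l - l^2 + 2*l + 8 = -l^2 + 5*l + 6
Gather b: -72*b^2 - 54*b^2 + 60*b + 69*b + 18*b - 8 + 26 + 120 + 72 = -126*b^2 + 147*b + 210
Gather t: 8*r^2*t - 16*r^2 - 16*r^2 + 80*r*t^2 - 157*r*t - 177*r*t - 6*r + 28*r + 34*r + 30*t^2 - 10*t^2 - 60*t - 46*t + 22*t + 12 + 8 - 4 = -32*r^2 + 56*r + t^2*(80*r + 20) + t*(8*r^2 - 334*r - 84) + 16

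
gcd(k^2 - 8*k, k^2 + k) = k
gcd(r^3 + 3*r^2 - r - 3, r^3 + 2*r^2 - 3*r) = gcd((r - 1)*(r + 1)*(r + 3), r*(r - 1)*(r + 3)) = r^2 + 2*r - 3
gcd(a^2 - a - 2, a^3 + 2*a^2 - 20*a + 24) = a - 2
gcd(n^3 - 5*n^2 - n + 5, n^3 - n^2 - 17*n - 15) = n^2 - 4*n - 5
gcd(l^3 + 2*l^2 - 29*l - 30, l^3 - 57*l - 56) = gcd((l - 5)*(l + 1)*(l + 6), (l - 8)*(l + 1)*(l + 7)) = l + 1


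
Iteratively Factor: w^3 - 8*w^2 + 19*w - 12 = (w - 4)*(w^2 - 4*w + 3) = (w - 4)*(w - 1)*(w - 3)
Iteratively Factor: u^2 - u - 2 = (u + 1)*(u - 2)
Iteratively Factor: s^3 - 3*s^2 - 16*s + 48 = (s + 4)*(s^2 - 7*s + 12) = (s - 4)*(s + 4)*(s - 3)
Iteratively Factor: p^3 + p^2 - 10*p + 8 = (p + 4)*(p^2 - 3*p + 2) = (p - 2)*(p + 4)*(p - 1)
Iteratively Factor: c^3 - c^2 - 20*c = (c)*(c^2 - c - 20) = c*(c + 4)*(c - 5)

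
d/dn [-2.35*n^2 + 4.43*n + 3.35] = 4.43 - 4.7*n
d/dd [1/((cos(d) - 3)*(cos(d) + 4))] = (sin(d) + sin(2*d))/((cos(d) - 3)^2*(cos(d) + 4)^2)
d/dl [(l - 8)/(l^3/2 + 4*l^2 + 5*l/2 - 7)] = 4*(-l^3 + 8*l^2 + 64*l + 13)/(l^6 + 16*l^5 + 74*l^4 + 52*l^3 - 199*l^2 - 140*l + 196)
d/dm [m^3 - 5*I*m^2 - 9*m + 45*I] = 3*m^2 - 10*I*m - 9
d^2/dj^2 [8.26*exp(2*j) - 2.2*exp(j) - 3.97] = (33.04*exp(j) - 2.2)*exp(j)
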